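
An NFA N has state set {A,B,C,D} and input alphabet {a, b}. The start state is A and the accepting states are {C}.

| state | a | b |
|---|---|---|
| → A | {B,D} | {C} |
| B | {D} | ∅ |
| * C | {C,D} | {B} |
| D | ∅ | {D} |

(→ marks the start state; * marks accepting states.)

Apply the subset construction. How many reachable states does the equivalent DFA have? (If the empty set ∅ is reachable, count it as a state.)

7

Start state of the DFA: {A}.
{A} --a--> {B,D}  [new]
{A} --b--> {C}  [new]
{B,D} --a--> {D}  [new]
{B,D} --b--> {D}  [seen]
{C} --a--> {C,D}  [new]
{C} --b--> {B}  [new]
{D} --a--> ∅  [new]
{D} --b--> {D}  [seen]
{C,D} --a--> {C,D}  [seen]
{C,D} --b--> {B,D}  [seen]
{B} --a--> {D}  [seen]
{B} --b--> ∅  [seen]
∅ --a--> ∅  [seen]
∅ --b--> ∅  [seen]
Reachable DFA states: {A}, {B,D}, {C}, {D}, {C,D}, {B}, ∅.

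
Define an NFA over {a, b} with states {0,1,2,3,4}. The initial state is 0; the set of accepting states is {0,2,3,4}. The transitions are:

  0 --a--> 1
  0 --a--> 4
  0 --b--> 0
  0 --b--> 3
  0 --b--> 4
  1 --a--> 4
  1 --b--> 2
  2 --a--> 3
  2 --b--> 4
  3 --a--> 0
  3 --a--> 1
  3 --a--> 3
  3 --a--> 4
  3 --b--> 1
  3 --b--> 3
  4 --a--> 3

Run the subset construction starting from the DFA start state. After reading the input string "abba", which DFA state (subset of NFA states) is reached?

Start: {0}.
δ(0,a) = {1,4}.
Union: {1,4}.
After a: {1,4}.
δ(1,b) = {2}; δ(4,b) = ∅.
Union: {2}.
After b: {2}.
δ(2,b) = {4}.
Union: {4}.
After b: {4}.
δ(4,a) = {3}.
Union: {3}.
After a: {3}.

{3}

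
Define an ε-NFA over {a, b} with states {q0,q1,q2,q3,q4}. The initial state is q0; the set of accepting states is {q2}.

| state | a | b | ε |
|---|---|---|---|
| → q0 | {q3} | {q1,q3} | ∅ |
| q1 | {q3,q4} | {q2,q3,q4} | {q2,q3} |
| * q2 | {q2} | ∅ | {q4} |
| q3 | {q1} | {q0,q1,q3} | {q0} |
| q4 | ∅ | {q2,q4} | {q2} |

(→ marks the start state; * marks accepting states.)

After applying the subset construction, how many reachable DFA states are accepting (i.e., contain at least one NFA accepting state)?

Start state of the DFA: {q0} (ε-closure of the NFA start).
{q0} --a--> {q0,q3}  [new]
{q0} --b--> {q0,q1,q2,q3,q4}  [new]
{q0,q3} --a--> {q0,q1,q2,q3,q4}  [seen]
{q0,q3} --b--> {q0,q1,q2,q3,q4}  [seen]
{q0,q1,q2,q3,q4} --a--> {q0,q1,q2,q3,q4}  [seen]
{q0,q1,q2,q3,q4} --b--> {q0,q1,q2,q3,q4}  [seen]
Reachable DFA states: {q0}, {q0,q3}, {q0,q1,q2,q3,q4}.
Accepting DFA states (contain an NFA accepting state): {q0,q1,q2,q3,q4}.

1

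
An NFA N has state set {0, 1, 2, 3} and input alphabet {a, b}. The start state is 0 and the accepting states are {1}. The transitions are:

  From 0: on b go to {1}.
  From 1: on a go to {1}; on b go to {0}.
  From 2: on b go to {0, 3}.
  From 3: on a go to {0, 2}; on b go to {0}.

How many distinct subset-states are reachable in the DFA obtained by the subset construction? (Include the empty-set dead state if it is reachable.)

3

Start state of the DFA: {0}.
{0} --a--> ∅  [new]
{0} --b--> {1}  [new]
∅ --a--> ∅  [seen]
∅ --b--> ∅  [seen]
{1} --a--> {1}  [seen]
{1} --b--> {0}  [seen]
Reachable DFA states: {0}, ∅, {1}.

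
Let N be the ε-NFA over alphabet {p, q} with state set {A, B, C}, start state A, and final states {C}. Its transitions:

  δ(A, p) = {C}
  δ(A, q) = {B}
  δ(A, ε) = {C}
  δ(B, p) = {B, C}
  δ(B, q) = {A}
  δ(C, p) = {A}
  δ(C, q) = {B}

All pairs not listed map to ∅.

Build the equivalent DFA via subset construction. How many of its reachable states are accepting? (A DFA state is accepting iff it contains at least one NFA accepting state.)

Start state of the DFA: {A, C} (ε-closure of the NFA start).
{A, C} --p--> {A, C}  [seen]
{A, C} --q--> {B}  [new]
{B} --p--> {B, C}  [new]
{B} --q--> {A, C}  [seen]
{B, C} --p--> {A, B, C}  [new]
{B, C} --q--> {A, B, C}  [seen]
{A, B, C} --p--> {A, B, C}  [seen]
{A, B, C} --q--> {A, B, C}  [seen]
Reachable DFA states: {A, C}, {B}, {B, C}, {A, B, C}.
Accepting DFA states (contain an NFA accepting state): {A, C}, {B, C}, {A, B, C}.

3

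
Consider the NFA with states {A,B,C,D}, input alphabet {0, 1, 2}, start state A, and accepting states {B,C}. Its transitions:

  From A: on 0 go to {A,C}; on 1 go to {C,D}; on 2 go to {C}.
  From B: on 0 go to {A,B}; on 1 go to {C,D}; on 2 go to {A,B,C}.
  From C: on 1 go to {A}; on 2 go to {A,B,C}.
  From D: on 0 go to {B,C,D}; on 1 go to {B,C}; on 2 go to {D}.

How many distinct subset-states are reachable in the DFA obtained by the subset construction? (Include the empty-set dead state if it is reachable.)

9

Start state of the DFA: {A}.
{A} --0--> {A,C}  [new]
{A} --1--> {C,D}  [new]
{A} --2--> {C}  [new]
{A,C} --0--> {A,C}  [seen]
{A,C} --1--> {A,C,D}  [new]
{A,C} --2--> {A,B,C}  [new]
{C,D} --0--> {B,C,D}  [new]
{C,D} --1--> {A,B,C}  [seen]
{C,D} --2--> {A,B,C,D}  [new]
{C} --0--> ∅  [new]
{C} --1--> {A}  [seen]
{C} --2--> {A,B,C}  [seen]
{A,C,D} --0--> {A,B,C,D}  [seen]
{A,C,D} --1--> {A,B,C,D}  [seen]
{A,C,D} --2--> {A,B,C,D}  [seen]
{A,B,C} --0--> {A,B,C}  [seen]
{A,B,C} --1--> {A,C,D}  [seen]
{A,B,C} --2--> {A,B,C}  [seen]
{B,C,D} --0--> {A,B,C,D}  [seen]
{B,C,D} --1--> {A,B,C,D}  [seen]
{B,C,D} --2--> {A,B,C,D}  [seen]
{A,B,C,D} --0--> {A,B,C,D}  [seen]
{A,B,C,D} --1--> {A,B,C,D}  [seen]
{A,B,C,D} --2--> {A,B,C,D}  [seen]
∅ --0--> ∅  [seen]
∅ --1--> ∅  [seen]
∅ --2--> ∅  [seen]
Reachable DFA states: {A}, {A,C}, {C,D}, {C}, {A,C,D}, {A,B,C}, {B,C,D}, {A,B,C,D}, ∅.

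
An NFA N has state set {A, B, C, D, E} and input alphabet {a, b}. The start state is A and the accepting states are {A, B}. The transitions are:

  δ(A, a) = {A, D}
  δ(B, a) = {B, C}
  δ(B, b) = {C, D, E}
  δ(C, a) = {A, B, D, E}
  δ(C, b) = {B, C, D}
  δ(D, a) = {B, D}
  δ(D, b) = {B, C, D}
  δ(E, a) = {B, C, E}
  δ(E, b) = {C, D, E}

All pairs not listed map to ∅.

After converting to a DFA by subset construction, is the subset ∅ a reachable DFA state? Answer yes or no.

Start state of the DFA: {A}.
{A} --a--> {A, D}  [new]
{A} --b--> ∅  [new]
{A, D} --a--> {A, B, D}  [new]
{A, D} --b--> {B, C, D}  [new]
∅ --a--> ∅  [seen]
∅ --b--> ∅  [seen]
{A, B, D} --a--> {A, B, C, D}  [new]
{A, B, D} --b--> {B, C, D, E}  [new]
{B, C, D} --a--> {A, B, C, D, E}  [new]
{B, C, D} --b--> {B, C, D, E}  [seen]
{A, B, C, D} --a--> {A, B, C, D, E}  [seen]
{A, B, C, D} --b--> {B, C, D, E}  [seen]
{B, C, D, E} --a--> {A, B, C, D, E}  [seen]
{B, C, D, E} --b--> {B, C, D, E}  [seen]
{A, B, C, D, E} --a--> {A, B, C, D, E}  [seen]
{A, B, C, D, E} --b--> {B, C, D, E}  [seen]
Reachable DFA states: {A}, {A, D}, ∅, {A, B, D}, {B, C, D}, {A, B, C, D}, {B, C, D, E}, {A, B, C, D, E}.
∅ is among them.

yes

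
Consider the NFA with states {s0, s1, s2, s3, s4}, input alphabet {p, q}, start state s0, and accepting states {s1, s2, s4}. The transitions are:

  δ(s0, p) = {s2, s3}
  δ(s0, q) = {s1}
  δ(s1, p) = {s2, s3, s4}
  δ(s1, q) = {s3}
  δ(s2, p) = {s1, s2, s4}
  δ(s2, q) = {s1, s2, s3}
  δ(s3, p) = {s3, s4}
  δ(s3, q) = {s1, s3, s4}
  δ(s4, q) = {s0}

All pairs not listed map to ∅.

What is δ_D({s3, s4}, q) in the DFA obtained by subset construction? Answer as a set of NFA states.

{s0, s1, s3, s4}

δ(s3,q) = {s1, s3, s4}; δ(s4,q) = {s0}.
Union: {s0, s1, s3, s4}.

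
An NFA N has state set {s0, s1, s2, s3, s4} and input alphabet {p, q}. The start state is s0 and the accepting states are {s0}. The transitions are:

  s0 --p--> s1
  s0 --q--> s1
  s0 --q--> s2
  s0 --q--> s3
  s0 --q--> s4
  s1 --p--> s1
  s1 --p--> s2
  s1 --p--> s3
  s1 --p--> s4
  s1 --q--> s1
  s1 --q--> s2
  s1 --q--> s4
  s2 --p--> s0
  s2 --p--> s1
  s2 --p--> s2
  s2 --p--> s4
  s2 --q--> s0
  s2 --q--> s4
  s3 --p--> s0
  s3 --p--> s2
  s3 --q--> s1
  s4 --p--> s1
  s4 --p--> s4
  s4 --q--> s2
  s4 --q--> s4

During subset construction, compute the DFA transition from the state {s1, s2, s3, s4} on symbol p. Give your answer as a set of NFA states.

δ(s1,p) = {s1, s2, s3, s4}; δ(s2,p) = {s0, s1, s2, s4}; δ(s3,p) = {s0, s2}; δ(s4,p) = {s1, s4}.
Union: {s0, s1, s2, s3, s4}.

{s0, s1, s2, s3, s4}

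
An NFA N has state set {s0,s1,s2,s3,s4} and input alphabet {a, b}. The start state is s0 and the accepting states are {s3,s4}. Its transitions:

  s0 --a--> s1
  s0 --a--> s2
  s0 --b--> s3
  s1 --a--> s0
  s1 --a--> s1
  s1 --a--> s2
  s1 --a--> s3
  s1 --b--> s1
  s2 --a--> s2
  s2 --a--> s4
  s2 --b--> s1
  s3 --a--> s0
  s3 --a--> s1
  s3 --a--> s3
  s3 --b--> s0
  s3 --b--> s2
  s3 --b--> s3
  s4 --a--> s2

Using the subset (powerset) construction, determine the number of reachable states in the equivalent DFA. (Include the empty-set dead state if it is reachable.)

8

Start state of the DFA: {s0}.
{s0} --a--> {s1,s2}  [new]
{s0} --b--> {s3}  [new]
{s1,s2} --a--> {s0,s1,s2,s3,s4}  [new]
{s1,s2} --b--> {s1}  [new]
{s3} --a--> {s0,s1,s3}  [new]
{s3} --b--> {s0,s2,s3}  [new]
{s0,s1,s2,s3,s4} --a--> {s0,s1,s2,s3,s4}  [seen]
{s0,s1,s2,s3,s4} --b--> {s0,s1,s2,s3}  [new]
{s1} --a--> {s0,s1,s2,s3}  [seen]
{s1} --b--> {s1}  [seen]
{s0,s1,s3} --a--> {s0,s1,s2,s3}  [seen]
{s0,s1,s3} --b--> {s0,s1,s2,s3}  [seen]
{s0,s2,s3} --a--> {s0,s1,s2,s3,s4}  [seen]
{s0,s2,s3} --b--> {s0,s1,s2,s3}  [seen]
{s0,s1,s2,s3} --a--> {s0,s1,s2,s3,s4}  [seen]
{s0,s1,s2,s3} --b--> {s0,s1,s2,s3}  [seen]
Reachable DFA states: {s0}, {s1,s2}, {s3}, {s0,s1,s2,s3,s4}, {s1}, {s0,s1,s3}, {s0,s2,s3}, {s0,s1,s2,s3}.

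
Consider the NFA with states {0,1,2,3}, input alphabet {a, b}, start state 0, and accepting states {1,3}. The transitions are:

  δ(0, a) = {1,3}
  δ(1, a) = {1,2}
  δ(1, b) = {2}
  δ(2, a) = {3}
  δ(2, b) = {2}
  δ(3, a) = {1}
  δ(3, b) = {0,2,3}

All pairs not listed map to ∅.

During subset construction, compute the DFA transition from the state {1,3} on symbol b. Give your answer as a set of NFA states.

{0,2,3}

δ(1,b) = {2}; δ(3,b) = {0,2,3}.
Union: {0,2,3}.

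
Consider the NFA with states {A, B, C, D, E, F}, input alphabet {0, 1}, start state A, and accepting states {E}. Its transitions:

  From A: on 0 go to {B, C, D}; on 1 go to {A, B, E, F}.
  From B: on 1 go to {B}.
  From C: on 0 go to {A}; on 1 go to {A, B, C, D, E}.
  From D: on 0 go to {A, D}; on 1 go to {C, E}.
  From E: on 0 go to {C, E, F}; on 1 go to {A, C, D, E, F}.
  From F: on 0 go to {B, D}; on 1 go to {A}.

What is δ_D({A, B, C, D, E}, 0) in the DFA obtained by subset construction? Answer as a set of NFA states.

δ(A,0) = {B, C, D}; δ(B,0) = ∅; δ(C,0) = {A}; δ(D,0) = {A, D}; δ(E,0) = {C, E, F}.
Union: {A, B, C, D, E, F}.

{A, B, C, D, E, F}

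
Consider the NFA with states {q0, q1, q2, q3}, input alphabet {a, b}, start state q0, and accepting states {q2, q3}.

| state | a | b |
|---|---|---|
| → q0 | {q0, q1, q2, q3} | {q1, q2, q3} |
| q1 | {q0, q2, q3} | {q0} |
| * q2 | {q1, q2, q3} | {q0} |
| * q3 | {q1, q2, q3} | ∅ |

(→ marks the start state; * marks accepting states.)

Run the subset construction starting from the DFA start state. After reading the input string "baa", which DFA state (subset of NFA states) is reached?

{q0, q1, q2, q3}

Start: {q0}.
δ(q0,b) = {q1, q2, q3}.
Union: {q1, q2, q3}.
After b: {q1, q2, q3}.
δ(q1,a) = {q0, q2, q3}; δ(q2,a) = {q1, q2, q3}; δ(q3,a) = {q1, q2, q3}.
Union: {q0, q1, q2, q3}.
After a: {q0, q1, q2, q3}.
δ(q0,a) = {q0, q1, q2, q3}; δ(q1,a) = {q0, q2, q3}; δ(q2,a) = {q1, q2, q3}; δ(q3,a) = {q1, q2, q3}.
Union: {q0, q1, q2, q3}.
After a: {q0, q1, q2, q3}.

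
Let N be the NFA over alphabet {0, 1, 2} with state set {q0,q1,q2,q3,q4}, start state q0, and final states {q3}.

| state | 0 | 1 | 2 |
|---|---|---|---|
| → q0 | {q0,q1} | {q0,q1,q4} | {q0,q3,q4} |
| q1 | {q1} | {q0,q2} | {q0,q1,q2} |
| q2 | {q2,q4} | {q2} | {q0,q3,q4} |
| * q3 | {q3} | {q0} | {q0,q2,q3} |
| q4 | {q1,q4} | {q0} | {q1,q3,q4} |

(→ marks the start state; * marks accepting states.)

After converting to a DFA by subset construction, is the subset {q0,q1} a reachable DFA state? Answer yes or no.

Start state of the DFA: {q0}.
{q0} --0--> {q0,q1}  [new]
{q0} --1--> {q0,q1,q4}  [new]
{q0} --2--> {q0,q3,q4}  [new]
{q0,q1} --0--> {q0,q1}  [seen]
{q0,q1} --1--> {q0,q1,q2,q4}  [new]
{q0,q1} --2--> {q0,q1,q2,q3,q4}  [new]
{q0,q1,q4} --0--> {q0,q1,q4}  [seen]
{q0,q1,q4} --1--> {q0,q1,q2,q4}  [seen]
{q0,q1,q4} --2--> {q0,q1,q2,q3,q4}  [seen]
{q0,q3,q4} --0--> {q0,q1,q3,q4}  [new]
{q0,q3,q4} --1--> {q0,q1,q4}  [seen]
{q0,q3,q4} --2--> {q0,q1,q2,q3,q4}  [seen]
{q0,q1,q2,q4} --0--> {q0,q1,q2,q4}  [seen]
{q0,q1,q2,q4} --1--> {q0,q1,q2,q4}  [seen]
{q0,q1,q2,q4} --2--> {q0,q1,q2,q3,q4}  [seen]
{q0,q1,q2,q3,q4} --0--> {q0,q1,q2,q3,q4}  [seen]
{q0,q1,q2,q3,q4} --1--> {q0,q1,q2,q4}  [seen]
{q0,q1,q2,q3,q4} --2--> {q0,q1,q2,q3,q4}  [seen]
{q0,q1,q3,q4} --0--> {q0,q1,q3,q4}  [seen]
{q0,q1,q3,q4} --1--> {q0,q1,q2,q4}  [seen]
{q0,q1,q3,q4} --2--> {q0,q1,q2,q3,q4}  [seen]
Reachable DFA states: {q0}, {q0,q1}, {q0,q1,q4}, {q0,q3,q4}, {q0,q1,q2,q4}, {q0,q1,q2,q3,q4}, {q0,q1,q3,q4}.
{q0,q1} is among them.

yes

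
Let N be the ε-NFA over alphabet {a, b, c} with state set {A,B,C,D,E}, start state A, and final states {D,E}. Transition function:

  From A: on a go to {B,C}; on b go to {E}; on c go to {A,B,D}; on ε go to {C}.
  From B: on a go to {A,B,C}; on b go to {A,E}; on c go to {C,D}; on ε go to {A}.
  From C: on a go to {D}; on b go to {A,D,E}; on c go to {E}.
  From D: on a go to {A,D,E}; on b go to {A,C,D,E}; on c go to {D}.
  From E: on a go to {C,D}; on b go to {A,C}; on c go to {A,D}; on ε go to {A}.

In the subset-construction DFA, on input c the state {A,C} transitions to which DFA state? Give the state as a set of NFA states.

{A,B,C,D,E}

δ(A,c) = {A,B,D}; δ(C,c) = {E}.
Union: {A,B,D,E}.
ε-closure gives {A,B,C,D,E}.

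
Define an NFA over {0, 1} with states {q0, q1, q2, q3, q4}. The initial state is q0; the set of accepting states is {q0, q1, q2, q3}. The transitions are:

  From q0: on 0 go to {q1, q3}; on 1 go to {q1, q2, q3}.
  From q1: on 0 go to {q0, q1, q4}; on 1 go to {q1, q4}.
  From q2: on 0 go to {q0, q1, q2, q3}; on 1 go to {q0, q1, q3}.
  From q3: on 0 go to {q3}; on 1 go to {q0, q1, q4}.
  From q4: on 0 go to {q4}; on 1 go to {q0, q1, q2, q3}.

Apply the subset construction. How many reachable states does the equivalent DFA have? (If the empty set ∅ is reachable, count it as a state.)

6

Start state of the DFA: {q0}.
{q0} --0--> {q1, q3}  [new]
{q0} --1--> {q1, q2, q3}  [new]
{q1, q3} --0--> {q0, q1, q3, q4}  [new]
{q1, q3} --1--> {q0, q1, q4}  [new]
{q1, q2, q3} --0--> {q0, q1, q2, q3, q4}  [new]
{q1, q2, q3} --1--> {q0, q1, q3, q4}  [seen]
{q0, q1, q3, q4} --0--> {q0, q1, q3, q4}  [seen]
{q0, q1, q3, q4} --1--> {q0, q1, q2, q3, q4}  [seen]
{q0, q1, q4} --0--> {q0, q1, q3, q4}  [seen]
{q0, q1, q4} --1--> {q0, q1, q2, q3, q4}  [seen]
{q0, q1, q2, q3, q4} --0--> {q0, q1, q2, q3, q4}  [seen]
{q0, q1, q2, q3, q4} --1--> {q0, q1, q2, q3, q4}  [seen]
Reachable DFA states: {q0}, {q1, q3}, {q1, q2, q3}, {q0, q1, q3, q4}, {q0, q1, q4}, {q0, q1, q2, q3, q4}.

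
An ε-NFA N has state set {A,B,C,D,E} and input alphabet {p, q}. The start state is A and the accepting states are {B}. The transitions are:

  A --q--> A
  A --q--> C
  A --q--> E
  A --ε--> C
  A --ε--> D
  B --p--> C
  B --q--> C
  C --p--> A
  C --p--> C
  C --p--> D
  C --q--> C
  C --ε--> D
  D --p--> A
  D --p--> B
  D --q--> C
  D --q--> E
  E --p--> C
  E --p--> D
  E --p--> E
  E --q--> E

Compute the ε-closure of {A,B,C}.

Begin with {A,B,C}.
A →ε {C,D}; add D.
ε-closure = {A,B,C,D}.

{A,B,C,D}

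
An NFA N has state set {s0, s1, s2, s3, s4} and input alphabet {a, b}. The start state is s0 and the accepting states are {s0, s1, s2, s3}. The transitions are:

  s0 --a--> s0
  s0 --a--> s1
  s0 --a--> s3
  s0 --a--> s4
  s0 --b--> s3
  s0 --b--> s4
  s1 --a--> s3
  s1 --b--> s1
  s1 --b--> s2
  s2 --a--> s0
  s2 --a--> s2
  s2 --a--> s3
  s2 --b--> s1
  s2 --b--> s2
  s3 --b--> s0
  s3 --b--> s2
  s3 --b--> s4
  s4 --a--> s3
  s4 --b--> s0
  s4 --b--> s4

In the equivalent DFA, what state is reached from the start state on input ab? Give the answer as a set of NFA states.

Start: {s0}.
δ(s0,a) = {s0, s1, s3, s4}.
Union: {s0, s1, s3, s4}.
After a: {s0, s1, s3, s4}.
δ(s0,b) = {s3, s4}; δ(s1,b) = {s1, s2}; δ(s3,b) = {s0, s2, s4}; δ(s4,b) = {s0, s4}.
Union: {s0, s1, s2, s3, s4}.
After b: {s0, s1, s2, s3, s4}.

{s0, s1, s2, s3, s4}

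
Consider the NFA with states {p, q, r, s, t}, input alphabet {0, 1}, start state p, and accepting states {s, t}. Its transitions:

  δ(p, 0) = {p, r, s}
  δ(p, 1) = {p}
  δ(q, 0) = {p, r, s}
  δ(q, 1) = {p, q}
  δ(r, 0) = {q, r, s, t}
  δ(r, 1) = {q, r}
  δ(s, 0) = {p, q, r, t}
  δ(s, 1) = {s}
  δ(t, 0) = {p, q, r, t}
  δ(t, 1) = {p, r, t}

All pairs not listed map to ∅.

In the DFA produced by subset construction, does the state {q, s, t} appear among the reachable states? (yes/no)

no

Start state of the DFA: {p}.
{p} --0--> {p, r, s}  [new]
{p} --1--> {p}  [seen]
{p, r, s} --0--> {p, q, r, s, t}  [new]
{p, r, s} --1--> {p, q, r, s}  [new]
{p, q, r, s, t} --0--> {p, q, r, s, t}  [seen]
{p, q, r, s, t} --1--> {p, q, r, s, t}  [seen]
{p, q, r, s} --0--> {p, q, r, s, t}  [seen]
{p, q, r, s} --1--> {p, q, r, s}  [seen]
Reachable DFA states: {p}, {p, r, s}, {p, q, r, s, t}, {p, q, r, s}.
{q, s, t} is not among them.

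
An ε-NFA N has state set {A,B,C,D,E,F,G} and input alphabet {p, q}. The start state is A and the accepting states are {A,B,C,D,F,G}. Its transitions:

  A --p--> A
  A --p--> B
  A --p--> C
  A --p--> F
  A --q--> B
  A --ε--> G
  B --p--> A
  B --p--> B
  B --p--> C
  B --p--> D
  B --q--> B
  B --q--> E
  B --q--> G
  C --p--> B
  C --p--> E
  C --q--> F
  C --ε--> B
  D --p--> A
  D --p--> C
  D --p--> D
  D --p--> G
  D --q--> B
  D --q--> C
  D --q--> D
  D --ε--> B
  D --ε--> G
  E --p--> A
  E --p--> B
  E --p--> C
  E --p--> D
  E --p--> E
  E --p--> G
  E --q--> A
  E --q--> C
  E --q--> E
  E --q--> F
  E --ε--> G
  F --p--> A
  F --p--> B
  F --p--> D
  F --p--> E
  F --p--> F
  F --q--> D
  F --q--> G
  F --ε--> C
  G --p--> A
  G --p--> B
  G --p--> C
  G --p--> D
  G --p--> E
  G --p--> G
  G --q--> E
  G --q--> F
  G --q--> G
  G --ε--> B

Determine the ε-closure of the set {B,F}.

{B,C,F}

Begin with {B,F}.
F →ε {C}; add C.
ε-closure = {B,C,F}.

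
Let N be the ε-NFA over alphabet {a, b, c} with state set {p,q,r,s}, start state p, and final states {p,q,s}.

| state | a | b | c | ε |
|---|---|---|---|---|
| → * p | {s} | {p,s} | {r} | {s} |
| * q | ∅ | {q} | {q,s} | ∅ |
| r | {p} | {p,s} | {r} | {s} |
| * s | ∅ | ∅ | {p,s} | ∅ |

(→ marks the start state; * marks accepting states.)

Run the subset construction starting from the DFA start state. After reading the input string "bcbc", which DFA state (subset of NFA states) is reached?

{p,r,s}

Start: {p,s}.
δ(p,b) = {p,s}; δ(s,b) = ∅.
Union: {p,s}.
After b: {p,s}.
δ(p,c) = {r}; δ(s,c) = {p,s}.
Union: {p,r,s}.
After c: {p,r,s}.
δ(p,b) = {p,s}; δ(r,b) = {p,s}; δ(s,b) = ∅.
Union: {p,s}.
After b: {p,s}.
δ(p,c) = {r}; δ(s,c) = {p,s}.
Union: {p,r,s}.
After c: {p,r,s}.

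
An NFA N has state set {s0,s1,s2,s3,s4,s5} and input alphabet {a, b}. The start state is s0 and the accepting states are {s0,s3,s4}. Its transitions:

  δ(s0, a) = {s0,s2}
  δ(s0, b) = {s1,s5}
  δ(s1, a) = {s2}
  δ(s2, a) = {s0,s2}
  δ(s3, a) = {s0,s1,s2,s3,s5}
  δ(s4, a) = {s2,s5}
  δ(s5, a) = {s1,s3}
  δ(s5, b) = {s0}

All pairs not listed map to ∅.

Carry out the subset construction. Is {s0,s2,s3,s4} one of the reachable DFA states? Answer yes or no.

Start state of the DFA: {s0}.
{s0} --a--> {s0,s2}  [new]
{s0} --b--> {s1,s5}  [new]
{s0,s2} --a--> {s0,s2}  [seen]
{s0,s2} --b--> {s1,s5}  [seen]
{s1,s5} --a--> {s1,s2,s3}  [new]
{s1,s5} --b--> {s0}  [seen]
{s1,s2,s3} --a--> {s0,s1,s2,s3,s5}  [new]
{s1,s2,s3} --b--> ∅  [new]
{s0,s1,s2,s3,s5} --a--> {s0,s1,s2,s3,s5}  [seen]
{s0,s1,s2,s3,s5} --b--> {s0,s1,s5}  [new]
∅ --a--> ∅  [seen]
∅ --b--> ∅  [seen]
{s0,s1,s5} --a--> {s0,s1,s2,s3}  [new]
{s0,s1,s5} --b--> {s0,s1,s5}  [seen]
{s0,s1,s2,s3} --a--> {s0,s1,s2,s3,s5}  [seen]
{s0,s1,s2,s3} --b--> {s1,s5}  [seen]
Reachable DFA states: {s0}, {s0,s2}, {s1,s5}, {s1,s2,s3}, {s0,s1,s2,s3,s5}, ∅, {s0,s1,s5}, {s0,s1,s2,s3}.
{s0,s2,s3,s4} is not among them.

no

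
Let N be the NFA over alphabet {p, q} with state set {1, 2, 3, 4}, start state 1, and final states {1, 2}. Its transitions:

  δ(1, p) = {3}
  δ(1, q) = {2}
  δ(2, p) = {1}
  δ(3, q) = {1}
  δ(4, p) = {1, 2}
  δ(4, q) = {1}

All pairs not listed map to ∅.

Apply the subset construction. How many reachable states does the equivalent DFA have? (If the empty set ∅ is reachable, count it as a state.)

4

Start state of the DFA: {1}.
{1} --p--> {3}  [new]
{1} --q--> {2}  [new]
{3} --p--> ∅  [new]
{3} --q--> {1}  [seen]
{2} --p--> {1}  [seen]
{2} --q--> ∅  [seen]
∅ --p--> ∅  [seen]
∅ --q--> ∅  [seen]
Reachable DFA states: {1}, {3}, {2}, ∅.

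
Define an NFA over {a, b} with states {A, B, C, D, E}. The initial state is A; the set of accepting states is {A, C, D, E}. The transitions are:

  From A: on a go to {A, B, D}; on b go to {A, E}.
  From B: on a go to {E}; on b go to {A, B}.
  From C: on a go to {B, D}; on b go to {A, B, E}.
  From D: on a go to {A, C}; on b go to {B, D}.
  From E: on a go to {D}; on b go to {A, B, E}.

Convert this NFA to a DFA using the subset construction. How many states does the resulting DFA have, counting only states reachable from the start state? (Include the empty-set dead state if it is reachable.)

6

Start state of the DFA: {A}.
{A} --a--> {A, B, D}  [new]
{A} --b--> {A, E}  [new]
{A, B, D} --a--> {A, B, C, D, E}  [new]
{A, B, D} --b--> {A, B, D, E}  [new]
{A, E} --a--> {A, B, D}  [seen]
{A, E} --b--> {A, B, E}  [new]
{A, B, C, D, E} --a--> {A, B, C, D, E}  [seen]
{A, B, C, D, E} --b--> {A, B, D, E}  [seen]
{A, B, D, E} --a--> {A, B, C, D, E}  [seen]
{A, B, D, E} --b--> {A, B, D, E}  [seen]
{A, B, E} --a--> {A, B, D, E}  [seen]
{A, B, E} --b--> {A, B, E}  [seen]
Reachable DFA states: {A}, {A, B, D}, {A, E}, {A, B, C, D, E}, {A, B, D, E}, {A, B, E}.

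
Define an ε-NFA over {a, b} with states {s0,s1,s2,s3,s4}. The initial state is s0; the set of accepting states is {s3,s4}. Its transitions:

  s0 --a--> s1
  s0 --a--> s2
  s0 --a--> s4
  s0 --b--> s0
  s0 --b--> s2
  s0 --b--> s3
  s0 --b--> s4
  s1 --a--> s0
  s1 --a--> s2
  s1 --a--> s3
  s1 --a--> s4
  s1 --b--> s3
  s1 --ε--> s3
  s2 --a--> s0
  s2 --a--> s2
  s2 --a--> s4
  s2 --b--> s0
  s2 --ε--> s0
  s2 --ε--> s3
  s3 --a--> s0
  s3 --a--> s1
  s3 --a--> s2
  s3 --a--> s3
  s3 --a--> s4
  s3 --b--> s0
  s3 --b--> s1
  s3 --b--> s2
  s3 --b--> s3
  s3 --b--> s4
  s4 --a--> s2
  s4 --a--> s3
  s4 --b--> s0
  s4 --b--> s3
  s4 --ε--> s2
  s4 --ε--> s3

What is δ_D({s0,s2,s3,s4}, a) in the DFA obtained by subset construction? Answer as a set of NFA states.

{s0,s1,s2,s3,s4}

δ(s0,a) = {s1,s2,s4}; δ(s2,a) = {s0,s2,s4}; δ(s3,a) = {s0,s1,s2,s3,s4}; δ(s4,a) = {s2,s3}.
Union: {s0,s1,s2,s3,s4}.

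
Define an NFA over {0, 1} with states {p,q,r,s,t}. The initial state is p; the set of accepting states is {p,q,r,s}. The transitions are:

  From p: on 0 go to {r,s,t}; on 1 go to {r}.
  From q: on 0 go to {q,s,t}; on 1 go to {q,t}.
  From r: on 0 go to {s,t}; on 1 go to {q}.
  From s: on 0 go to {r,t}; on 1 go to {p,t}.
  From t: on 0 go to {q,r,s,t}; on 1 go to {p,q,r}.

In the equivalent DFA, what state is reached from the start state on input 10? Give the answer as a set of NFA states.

Start: {p}.
δ(p,1) = {r}.
Union: {r}.
After 1: {r}.
δ(r,0) = {s,t}.
Union: {s,t}.
After 0: {s,t}.

{s,t}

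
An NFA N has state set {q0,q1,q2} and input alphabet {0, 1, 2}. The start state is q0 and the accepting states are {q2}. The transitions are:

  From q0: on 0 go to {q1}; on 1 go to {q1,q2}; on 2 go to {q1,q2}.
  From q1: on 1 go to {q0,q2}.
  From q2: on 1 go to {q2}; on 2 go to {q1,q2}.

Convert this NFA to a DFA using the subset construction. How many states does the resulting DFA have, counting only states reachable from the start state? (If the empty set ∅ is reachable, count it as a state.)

Start state of the DFA: {q0}.
{q0} --0--> {q1}  [new]
{q0} --1--> {q1,q2}  [new]
{q0} --2--> {q1,q2}  [seen]
{q1} --0--> ∅  [new]
{q1} --1--> {q0,q2}  [new]
{q1} --2--> ∅  [seen]
{q1,q2} --0--> ∅  [seen]
{q1,q2} --1--> {q0,q2}  [seen]
{q1,q2} --2--> {q1,q2}  [seen]
∅ --0--> ∅  [seen]
∅ --1--> ∅  [seen]
∅ --2--> ∅  [seen]
{q0,q2} --0--> {q1}  [seen]
{q0,q2} --1--> {q1,q2}  [seen]
{q0,q2} --2--> {q1,q2}  [seen]
Reachable DFA states: {q0}, {q1}, {q1,q2}, ∅, {q0,q2}.

5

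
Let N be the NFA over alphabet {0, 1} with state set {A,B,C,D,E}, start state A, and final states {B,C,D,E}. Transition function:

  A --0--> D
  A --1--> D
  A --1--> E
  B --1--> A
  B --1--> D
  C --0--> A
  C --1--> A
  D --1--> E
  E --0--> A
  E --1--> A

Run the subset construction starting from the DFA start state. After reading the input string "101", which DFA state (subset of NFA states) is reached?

{D,E}

Start: {A}.
δ(A,1) = {D,E}.
Union: {D,E}.
After 1: {D,E}.
δ(D,0) = ∅; δ(E,0) = {A}.
Union: {A}.
After 0: {A}.
δ(A,1) = {D,E}.
Union: {D,E}.
After 1: {D,E}.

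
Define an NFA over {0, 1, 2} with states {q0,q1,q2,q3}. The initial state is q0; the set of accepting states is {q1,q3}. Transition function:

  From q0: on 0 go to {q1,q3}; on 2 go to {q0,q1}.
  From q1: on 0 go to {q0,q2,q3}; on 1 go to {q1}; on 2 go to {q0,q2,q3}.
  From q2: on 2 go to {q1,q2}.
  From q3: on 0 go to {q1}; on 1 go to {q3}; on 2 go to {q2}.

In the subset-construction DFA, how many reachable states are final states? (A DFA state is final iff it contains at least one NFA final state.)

8

Start state of the DFA: {q0}.
{q0} --0--> {q1,q3}  [new]
{q0} --1--> ∅  [new]
{q0} --2--> {q0,q1}  [new]
{q1,q3} --0--> {q0,q1,q2,q3}  [new]
{q1,q3} --1--> {q1,q3}  [seen]
{q1,q3} --2--> {q0,q2,q3}  [new]
∅ --0--> ∅  [seen]
∅ --1--> ∅  [seen]
∅ --2--> ∅  [seen]
{q0,q1} --0--> {q0,q1,q2,q3}  [seen]
{q0,q1} --1--> {q1}  [new]
{q0,q1} --2--> {q0,q1,q2,q3}  [seen]
{q0,q1,q2,q3} --0--> {q0,q1,q2,q3}  [seen]
{q0,q1,q2,q3} --1--> {q1,q3}  [seen]
{q0,q1,q2,q3} --2--> {q0,q1,q2,q3}  [seen]
{q0,q2,q3} --0--> {q1,q3}  [seen]
{q0,q2,q3} --1--> {q3}  [new]
{q0,q2,q3} --2--> {q0,q1,q2}  [new]
{q1} --0--> {q0,q2,q3}  [seen]
{q1} --1--> {q1}  [seen]
{q1} --2--> {q0,q2,q3}  [seen]
{q3} --0--> {q1}  [seen]
{q3} --1--> {q3}  [seen]
{q3} --2--> {q2}  [new]
{q0,q1,q2} --0--> {q0,q1,q2,q3}  [seen]
{q0,q1,q2} --1--> {q1}  [seen]
{q0,q1,q2} --2--> {q0,q1,q2,q3}  [seen]
{q2} --0--> ∅  [seen]
{q2} --1--> ∅  [seen]
{q2} --2--> {q1,q2}  [new]
{q1,q2} --0--> {q0,q2,q3}  [seen]
{q1,q2} --1--> {q1}  [seen]
{q1,q2} --2--> {q0,q1,q2,q3}  [seen]
Reachable DFA states: {q0}, {q1,q3}, ∅, {q0,q1}, {q0,q1,q2,q3}, {q0,q2,q3}, {q1}, {q3}, {q0,q1,q2}, {q2}, {q1,q2}.
Accepting DFA states (contain an NFA accepting state): {q1,q3}, {q0,q1}, {q0,q1,q2,q3}, {q0,q2,q3}, {q1}, {q3}, {q0,q1,q2}, {q1,q2}.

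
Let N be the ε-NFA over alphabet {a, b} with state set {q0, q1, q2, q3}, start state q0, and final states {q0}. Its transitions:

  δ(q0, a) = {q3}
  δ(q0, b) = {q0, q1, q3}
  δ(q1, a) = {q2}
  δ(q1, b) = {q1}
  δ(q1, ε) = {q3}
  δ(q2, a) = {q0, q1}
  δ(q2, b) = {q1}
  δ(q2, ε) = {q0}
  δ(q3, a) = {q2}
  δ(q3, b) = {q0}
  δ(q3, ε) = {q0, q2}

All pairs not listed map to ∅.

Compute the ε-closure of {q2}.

Begin with {q2}.
q2 →ε {q0}; add q0.
ε-closure = {q0, q2}.

{q0, q2}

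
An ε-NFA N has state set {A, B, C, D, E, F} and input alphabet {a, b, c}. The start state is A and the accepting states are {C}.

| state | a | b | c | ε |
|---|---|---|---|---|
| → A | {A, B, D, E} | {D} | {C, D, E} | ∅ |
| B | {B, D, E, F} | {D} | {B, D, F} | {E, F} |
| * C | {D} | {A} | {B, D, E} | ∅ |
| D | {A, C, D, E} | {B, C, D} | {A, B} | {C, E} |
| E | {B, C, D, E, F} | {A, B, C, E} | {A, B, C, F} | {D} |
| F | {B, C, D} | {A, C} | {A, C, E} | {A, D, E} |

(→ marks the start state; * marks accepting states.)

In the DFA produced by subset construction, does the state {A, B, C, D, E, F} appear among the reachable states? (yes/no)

yes

Start state of the DFA: {A} (ε-closure of the NFA start).
{A} --a--> {A, B, C, D, E, F}  [new]
{A} --b--> {C, D, E}  [new]
{A} --c--> {C, D, E}  [seen]
{A, B, C, D, E, F} --a--> {A, B, C, D, E, F}  [seen]
{A, B, C, D, E, F} --b--> {A, B, C, D, E, F}  [seen]
{A, B, C, D, E, F} --c--> {A, B, C, D, E, F}  [seen]
{C, D, E} --a--> {A, B, C, D, E, F}  [seen]
{C, D, E} --b--> {A, B, C, D, E, F}  [seen]
{C, D, E} --c--> {A, B, C, D, E, F}  [seen]
Reachable DFA states: {A}, {A, B, C, D, E, F}, {C, D, E}.
{A, B, C, D, E, F} is among them.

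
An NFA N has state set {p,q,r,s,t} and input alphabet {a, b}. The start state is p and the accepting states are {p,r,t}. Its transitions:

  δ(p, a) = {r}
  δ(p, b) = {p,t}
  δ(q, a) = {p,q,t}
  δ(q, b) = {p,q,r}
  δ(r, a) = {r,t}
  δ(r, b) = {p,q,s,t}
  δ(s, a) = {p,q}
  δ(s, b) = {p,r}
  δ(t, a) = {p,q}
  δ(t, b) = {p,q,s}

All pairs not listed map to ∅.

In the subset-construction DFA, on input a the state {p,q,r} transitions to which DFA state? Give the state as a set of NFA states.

δ(p,a) = {r}; δ(q,a) = {p,q,t}; δ(r,a) = {r,t}.
Union: {p,q,r,t}.

{p,q,r,t}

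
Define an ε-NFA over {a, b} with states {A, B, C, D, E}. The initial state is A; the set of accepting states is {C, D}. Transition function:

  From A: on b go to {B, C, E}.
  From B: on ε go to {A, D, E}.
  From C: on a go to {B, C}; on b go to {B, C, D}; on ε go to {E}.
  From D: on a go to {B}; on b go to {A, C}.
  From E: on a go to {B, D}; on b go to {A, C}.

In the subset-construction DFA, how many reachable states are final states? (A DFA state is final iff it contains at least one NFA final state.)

1

Start state of the DFA: {A} (ε-closure of the NFA start).
{A} --a--> ∅  [new]
{A} --b--> {A, B, C, D, E}  [new]
∅ --a--> ∅  [seen]
∅ --b--> ∅  [seen]
{A, B, C, D, E} --a--> {A, B, C, D, E}  [seen]
{A, B, C, D, E} --b--> {A, B, C, D, E}  [seen]
Reachable DFA states: {A}, ∅, {A, B, C, D, E}.
Accepting DFA states (contain an NFA accepting state): {A, B, C, D, E}.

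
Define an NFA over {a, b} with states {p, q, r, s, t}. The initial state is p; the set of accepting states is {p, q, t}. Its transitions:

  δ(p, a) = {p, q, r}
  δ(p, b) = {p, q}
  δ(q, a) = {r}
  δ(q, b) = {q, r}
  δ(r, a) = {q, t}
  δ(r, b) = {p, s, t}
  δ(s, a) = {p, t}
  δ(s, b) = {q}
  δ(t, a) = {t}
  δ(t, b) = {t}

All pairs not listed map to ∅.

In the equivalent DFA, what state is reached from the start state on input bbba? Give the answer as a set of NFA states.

{p, q, r, t}

Start: {p}.
δ(p,b) = {p, q}.
Union: {p, q}.
After b: {p, q}.
δ(p,b) = {p, q}; δ(q,b) = {q, r}.
Union: {p, q, r}.
After b: {p, q, r}.
δ(p,b) = {p, q}; δ(q,b) = {q, r}; δ(r,b) = {p, s, t}.
Union: {p, q, r, s, t}.
After b: {p, q, r, s, t}.
δ(p,a) = {p, q, r}; δ(q,a) = {r}; δ(r,a) = {q, t}; δ(s,a) = {p, t}; δ(t,a) = {t}.
Union: {p, q, r, t}.
After a: {p, q, r, t}.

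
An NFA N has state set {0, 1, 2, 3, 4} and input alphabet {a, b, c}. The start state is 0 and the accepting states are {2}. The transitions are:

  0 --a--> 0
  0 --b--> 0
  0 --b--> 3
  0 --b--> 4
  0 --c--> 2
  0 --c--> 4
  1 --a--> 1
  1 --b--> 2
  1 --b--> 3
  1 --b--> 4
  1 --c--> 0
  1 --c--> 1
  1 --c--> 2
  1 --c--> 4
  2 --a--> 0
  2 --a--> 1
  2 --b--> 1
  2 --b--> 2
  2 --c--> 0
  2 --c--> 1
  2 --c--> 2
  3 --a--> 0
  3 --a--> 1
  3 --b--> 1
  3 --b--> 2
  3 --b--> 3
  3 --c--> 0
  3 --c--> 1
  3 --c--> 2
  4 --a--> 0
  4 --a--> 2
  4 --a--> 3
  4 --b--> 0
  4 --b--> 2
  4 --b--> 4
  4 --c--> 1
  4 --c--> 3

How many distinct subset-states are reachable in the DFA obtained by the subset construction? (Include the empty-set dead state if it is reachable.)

Start state of the DFA: {0}.
{0} --a--> {0}  [seen]
{0} --b--> {0, 3, 4}  [new]
{0} --c--> {2, 4}  [new]
{0, 3, 4} --a--> {0, 1, 2, 3}  [new]
{0, 3, 4} --b--> {0, 1, 2, 3, 4}  [new]
{0, 3, 4} --c--> {0, 1, 2, 3, 4}  [seen]
{2, 4} --a--> {0, 1, 2, 3}  [seen]
{2, 4} --b--> {0, 1, 2, 4}  [new]
{2, 4} --c--> {0, 1, 2, 3}  [seen]
{0, 1, 2, 3} --a--> {0, 1}  [new]
{0, 1, 2, 3} --b--> {0, 1, 2, 3, 4}  [seen]
{0, 1, 2, 3} --c--> {0, 1, 2, 4}  [seen]
{0, 1, 2, 3, 4} --a--> {0, 1, 2, 3}  [seen]
{0, 1, 2, 3, 4} --b--> {0, 1, 2, 3, 4}  [seen]
{0, 1, 2, 3, 4} --c--> {0, 1, 2, 3, 4}  [seen]
{0, 1, 2, 4} --a--> {0, 1, 2, 3}  [seen]
{0, 1, 2, 4} --b--> {0, 1, 2, 3, 4}  [seen]
{0, 1, 2, 4} --c--> {0, 1, 2, 3, 4}  [seen]
{0, 1} --a--> {0, 1}  [seen]
{0, 1} --b--> {0, 2, 3, 4}  [new]
{0, 1} --c--> {0, 1, 2, 4}  [seen]
{0, 2, 3, 4} --a--> {0, 1, 2, 3}  [seen]
{0, 2, 3, 4} --b--> {0, 1, 2, 3, 4}  [seen]
{0, 2, 3, 4} --c--> {0, 1, 2, 3, 4}  [seen]
Reachable DFA states: {0}, {0, 3, 4}, {2, 4}, {0, 1, 2, 3}, {0, 1, 2, 3, 4}, {0, 1, 2, 4}, {0, 1}, {0, 2, 3, 4}.

8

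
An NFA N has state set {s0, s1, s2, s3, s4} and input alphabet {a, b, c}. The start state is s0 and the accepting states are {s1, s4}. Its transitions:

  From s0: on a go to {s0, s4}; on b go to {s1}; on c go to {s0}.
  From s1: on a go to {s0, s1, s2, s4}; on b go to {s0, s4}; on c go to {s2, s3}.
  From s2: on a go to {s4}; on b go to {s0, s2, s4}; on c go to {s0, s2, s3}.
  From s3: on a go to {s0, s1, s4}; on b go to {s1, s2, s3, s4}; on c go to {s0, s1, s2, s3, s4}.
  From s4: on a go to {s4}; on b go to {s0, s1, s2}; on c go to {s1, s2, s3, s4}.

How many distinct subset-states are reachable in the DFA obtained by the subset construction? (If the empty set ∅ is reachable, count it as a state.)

9

Start state of the DFA: {s0}.
{s0} --a--> {s0, s4}  [new]
{s0} --b--> {s1}  [new]
{s0} --c--> {s0}  [seen]
{s0, s4} --a--> {s0, s4}  [seen]
{s0, s4} --b--> {s0, s1, s2}  [new]
{s0, s4} --c--> {s0, s1, s2, s3, s4}  [new]
{s1} --a--> {s0, s1, s2, s4}  [new]
{s1} --b--> {s0, s4}  [seen]
{s1} --c--> {s2, s3}  [new]
{s0, s1, s2} --a--> {s0, s1, s2, s4}  [seen]
{s0, s1, s2} --b--> {s0, s1, s2, s4}  [seen]
{s0, s1, s2} --c--> {s0, s2, s3}  [new]
{s0, s1, s2, s3, s4} --a--> {s0, s1, s2, s4}  [seen]
{s0, s1, s2, s3, s4} --b--> {s0, s1, s2, s3, s4}  [seen]
{s0, s1, s2, s3, s4} --c--> {s0, s1, s2, s3, s4}  [seen]
{s0, s1, s2, s4} --a--> {s0, s1, s2, s4}  [seen]
{s0, s1, s2, s4} --b--> {s0, s1, s2, s4}  [seen]
{s0, s1, s2, s4} --c--> {s0, s1, s2, s3, s4}  [seen]
{s2, s3} --a--> {s0, s1, s4}  [new]
{s2, s3} --b--> {s0, s1, s2, s3, s4}  [seen]
{s2, s3} --c--> {s0, s1, s2, s3, s4}  [seen]
{s0, s2, s3} --a--> {s0, s1, s4}  [seen]
{s0, s2, s3} --b--> {s0, s1, s2, s3, s4}  [seen]
{s0, s2, s3} --c--> {s0, s1, s2, s3, s4}  [seen]
{s0, s1, s4} --a--> {s0, s1, s2, s4}  [seen]
{s0, s1, s4} --b--> {s0, s1, s2, s4}  [seen]
{s0, s1, s4} --c--> {s0, s1, s2, s3, s4}  [seen]
Reachable DFA states: {s0}, {s0, s4}, {s1}, {s0, s1, s2}, {s0, s1, s2, s3, s4}, {s0, s1, s2, s4}, {s2, s3}, {s0, s2, s3}, {s0, s1, s4}.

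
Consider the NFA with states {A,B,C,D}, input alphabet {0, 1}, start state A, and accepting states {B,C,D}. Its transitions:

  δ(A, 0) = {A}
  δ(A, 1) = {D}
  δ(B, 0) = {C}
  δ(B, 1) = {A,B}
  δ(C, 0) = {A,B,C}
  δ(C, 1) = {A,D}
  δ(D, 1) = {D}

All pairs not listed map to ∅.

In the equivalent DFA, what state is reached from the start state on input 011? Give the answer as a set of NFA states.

{D}

Start: {A}.
δ(A,0) = {A}.
Union: {A}.
After 0: {A}.
δ(A,1) = {D}.
Union: {D}.
After 1: {D}.
δ(D,1) = {D}.
Union: {D}.
After 1: {D}.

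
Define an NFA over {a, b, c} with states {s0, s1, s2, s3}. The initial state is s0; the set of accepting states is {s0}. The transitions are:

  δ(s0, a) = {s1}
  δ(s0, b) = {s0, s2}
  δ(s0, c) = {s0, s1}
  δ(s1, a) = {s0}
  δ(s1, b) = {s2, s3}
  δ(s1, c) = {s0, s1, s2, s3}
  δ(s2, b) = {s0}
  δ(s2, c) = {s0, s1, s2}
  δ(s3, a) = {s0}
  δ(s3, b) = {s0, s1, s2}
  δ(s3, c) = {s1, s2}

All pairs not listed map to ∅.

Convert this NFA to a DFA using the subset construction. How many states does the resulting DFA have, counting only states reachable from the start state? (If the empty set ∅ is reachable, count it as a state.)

8

Start state of the DFA: {s0}.
{s0} --a--> {s1}  [new]
{s0} --b--> {s0, s2}  [new]
{s0} --c--> {s0, s1}  [new]
{s1} --a--> {s0}  [seen]
{s1} --b--> {s2, s3}  [new]
{s1} --c--> {s0, s1, s2, s3}  [new]
{s0, s2} --a--> {s1}  [seen]
{s0, s2} --b--> {s0, s2}  [seen]
{s0, s2} --c--> {s0, s1, s2}  [new]
{s0, s1} --a--> {s0, s1}  [seen]
{s0, s1} --b--> {s0, s2, s3}  [new]
{s0, s1} --c--> {s0, s1, s2, s3}  [seen]
{s2, s3} --a--> {s0}  [seen]
{s2, s3} --b--> {s0, s1, s2}  [seen]
{s2, s3} --c--> {s0, s1, s2}  [seen]
{s0, s1, s2, s3} --a--> {s0, s1}  [seen]
{s0, s1, s2, s3} --b--> {s0, s1, s2, s3}  [seen]
{s0, s1, s2, s3} --c--> {s0, s1, s2, s3}  [seen]
{s0, s1, s2} --a--> {s0, s1}  [seen]
{s0, s1, s2} --b--> {s0, s2, s3}  [seen]
{s0, s1, s2} --c--> {s0, s1, s2, s3}  [seen]
{s0, s2, s3} --a--> {s0, s1}  [seen]
{s0, s2, s3} --b--> {s0, s1, s2}  [seen]
{s0, s2, s3} --c--> {s0, s1, s2}  [seen]
Reachable DFA states: {s0}, {s1}, {s0, s2}, {s0, s1}, {s2, s3}, {s0, s1, s2, s3}, {s0, s1, s2}, {s0, s2, s3}.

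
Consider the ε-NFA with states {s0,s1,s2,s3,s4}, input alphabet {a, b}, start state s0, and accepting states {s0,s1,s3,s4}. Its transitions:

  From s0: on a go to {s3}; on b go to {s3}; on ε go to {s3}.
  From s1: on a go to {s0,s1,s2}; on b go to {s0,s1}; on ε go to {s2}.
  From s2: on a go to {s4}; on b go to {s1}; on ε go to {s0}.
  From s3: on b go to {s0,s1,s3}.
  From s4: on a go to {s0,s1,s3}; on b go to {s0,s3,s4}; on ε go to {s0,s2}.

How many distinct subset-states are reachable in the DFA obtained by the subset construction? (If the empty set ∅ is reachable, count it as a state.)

Start state of the DFA: {s0,s3} (ε-closure of the NFA start).
{s0,s3} --a--> {s3}  [new]
{s0,s3} --b--> {s0,s1,s2,s3}  [new]
{s3} --a--> ∅  [new]
{s3} --b--> {s0,s1,s2,s3}  [seen]
{s0,s1,s2,s3} --a--> {s0,s1,s2,s3,s4}  [new]
{s0,s1,s2,s3} --b--> {s0,s1,s2,s3}  [seen]
∅ --a--> ∅  [seen]
∅ --b--> ∅  [seen]
{s0,s1,s2,s3,s4} --a--> {s0,s1,s2,s3,s4}  [seen]
{s0,s1,s2,s3,s4} --b--> {s0,s1,s2,s3,s4}  [seen]
Reachable DFA states: {s0,s3}, {s3}, {s0,s1,s2,s3}, ∅, {s0,s1,s2,s3,s4}.

5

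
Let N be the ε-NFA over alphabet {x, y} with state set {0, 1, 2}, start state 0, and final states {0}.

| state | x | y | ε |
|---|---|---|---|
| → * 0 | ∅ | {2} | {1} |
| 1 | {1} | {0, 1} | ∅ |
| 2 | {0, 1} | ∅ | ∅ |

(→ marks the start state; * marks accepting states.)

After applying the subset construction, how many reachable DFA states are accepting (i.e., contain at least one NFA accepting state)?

2

Start state of the DFA: {0, 1} (ε-closure of the NFA start).
{0, 1} --x--> {1}  [new]
{0, 1} --y--> {0, 1, 2}  [new]
{1} --x--> {1}  [seen]
{1} --y--> {0, 1}  [seen]
{0, 1, 2} --x--> {0, 1}  [seen]
{0, 1, 2} --y--> {0, 1, 2}  [seen]
Reachable DFA states: {0, 1}, {1}, {0, 1, 2}.
Accepting DFA states (contain an NFA accepting state): {0, 1}, {0, 1, 2}.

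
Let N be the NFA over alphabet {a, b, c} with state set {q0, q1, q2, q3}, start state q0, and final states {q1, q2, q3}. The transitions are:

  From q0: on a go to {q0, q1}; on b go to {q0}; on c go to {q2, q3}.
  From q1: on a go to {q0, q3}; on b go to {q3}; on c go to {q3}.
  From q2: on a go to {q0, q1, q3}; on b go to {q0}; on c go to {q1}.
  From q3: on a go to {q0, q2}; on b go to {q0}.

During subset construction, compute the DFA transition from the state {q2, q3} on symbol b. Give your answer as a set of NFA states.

δ(q2,b) = {q0}; δ(q3,b) = {q0}.
Union: {q0}.

{q0}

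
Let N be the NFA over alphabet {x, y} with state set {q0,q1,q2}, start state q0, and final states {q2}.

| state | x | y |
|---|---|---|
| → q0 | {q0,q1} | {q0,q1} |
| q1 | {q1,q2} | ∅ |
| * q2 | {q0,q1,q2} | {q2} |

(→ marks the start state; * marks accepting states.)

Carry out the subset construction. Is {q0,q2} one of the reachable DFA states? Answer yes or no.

no

Start state of the DFA: {q0}.
{q0} --x--> {q0,q1}  [new]
{q0} --y--> {q0,q1}  [seen]
{q0,q1} --x--> {q0,q1,q2}  [new]
{q0,q1} --y--> {q0,q1}  [seen]
{q0,q1,q2} --x--> {q0,q1,q2}  [seen]
{q0,q1,q2} --y--> {q0,q1,q2}  [seen]
Reachable DFA states: {q0}, {q0,q1}, {q0,q1,q2}.
{q0,q2} is not among them.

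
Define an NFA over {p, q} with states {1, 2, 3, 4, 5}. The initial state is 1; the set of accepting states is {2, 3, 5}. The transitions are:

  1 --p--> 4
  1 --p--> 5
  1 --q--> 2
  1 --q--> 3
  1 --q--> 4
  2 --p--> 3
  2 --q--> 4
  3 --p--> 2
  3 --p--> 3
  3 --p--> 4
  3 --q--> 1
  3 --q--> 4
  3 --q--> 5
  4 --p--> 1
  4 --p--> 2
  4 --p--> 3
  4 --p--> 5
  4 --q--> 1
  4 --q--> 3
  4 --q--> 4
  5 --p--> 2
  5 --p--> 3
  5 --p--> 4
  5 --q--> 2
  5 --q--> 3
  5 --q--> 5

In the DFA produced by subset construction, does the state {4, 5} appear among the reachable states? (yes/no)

Start state of the DFA: {1}.
{1} --p--> {4, 5}  [new]
{1} --q--> {2, 3, 4}  [new]
{4, 5} --p--> {1, 2, 3, 4, 5}  [new]
{4, 5} --q--> {1, 2, 3, 4, 5}  [seen]
{2, 3, 4} --p--> {1, 2, 3, 4, 5}  [seen]
{2, 3, 4} --q--> {1, 3, 4, 5}  [new]
{1, 2, 3, 4, 5} --p--> {1, 2, 3, 4, 5}  [seen]
{1, 2, 3, 4, 5} --q--> {1, 2, 3, 4, 5}  [seen]
{1, 3, 4, 5} --p--> {1, 2, 3, 4, 5}  [seen]
{1, 3, 4, 5} --q--> {1, 2, 3, 4, 5}  [seen]
Reachable DFA states: {1}, {4, 5}, {2, 3, 4}, {1, 2, 3, 4, 5}, {1, 3, 4, 5}.
{4, 5} is among them.

yes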